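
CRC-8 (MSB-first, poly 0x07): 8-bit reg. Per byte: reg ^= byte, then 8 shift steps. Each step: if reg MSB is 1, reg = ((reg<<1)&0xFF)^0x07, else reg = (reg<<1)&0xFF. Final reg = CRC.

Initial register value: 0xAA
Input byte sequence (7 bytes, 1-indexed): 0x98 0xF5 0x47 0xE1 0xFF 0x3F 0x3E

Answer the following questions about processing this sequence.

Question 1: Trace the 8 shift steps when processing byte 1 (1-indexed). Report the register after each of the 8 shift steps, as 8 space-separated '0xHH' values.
Register before byte 1: 0xAA
After XOR with byte 0x98: 0x32

Answer: 0x64 0xC8 0x97 0x29 0x52 0xA4 0x4F 0x9E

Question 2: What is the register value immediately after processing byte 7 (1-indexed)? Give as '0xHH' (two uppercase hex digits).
After byte 1 (0x98): reg=0x9E
After byte 2 (0xF5): reg=0x16
After byte 3 (0x47): reg=0xB0
After byte 4 (0xE1): reg=0xB0
After byte 5 (0xFF): reg=0xEA
After byte 6 (0x3F): reg=0x25
After byte 7 (0x3E): reg=0x41

Answer: 0x41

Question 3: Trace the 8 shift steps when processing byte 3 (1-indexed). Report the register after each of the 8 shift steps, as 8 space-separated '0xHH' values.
After byte 1 (0x98): reg=0x9E
After byte 2 (0xF5): reg=0x16
Register before byte 3: 0x16
After XOR with byte 0x47: 0x51

Answer: 0xA2 0x43 0x86 0x0B 0x16 0x2C 0x58 0xB0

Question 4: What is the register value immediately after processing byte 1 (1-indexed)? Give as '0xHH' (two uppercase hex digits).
After byte 1 (0x98): reg=0x9E

Answer: 0x9E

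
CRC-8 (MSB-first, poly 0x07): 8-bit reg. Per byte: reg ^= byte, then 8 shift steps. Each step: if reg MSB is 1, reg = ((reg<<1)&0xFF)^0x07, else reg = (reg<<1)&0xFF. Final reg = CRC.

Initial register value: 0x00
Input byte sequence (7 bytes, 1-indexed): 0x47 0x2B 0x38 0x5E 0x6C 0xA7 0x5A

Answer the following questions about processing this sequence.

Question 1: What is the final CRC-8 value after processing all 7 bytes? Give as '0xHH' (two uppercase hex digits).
After byte 1 (0x47): reg=0xD2
After byte 2 (0x2B): reg=0xE1
After byte 3 (0x38): reg=0x01
After byte 4 (0x5E): reg=0x9A
After byte 5 (0x6C): reg=0xCC
After byte 6 (0xA7): reg=0x16
After byte 7 (0x5A): reg=0xE3

Answer: 0xE3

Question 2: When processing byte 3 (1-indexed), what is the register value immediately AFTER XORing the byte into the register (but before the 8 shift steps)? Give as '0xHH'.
Register before byte 3: 0xE1
Byte 3: 0x38
0xE1 XOR 0x38 = 0xD9

Answer: 0xD9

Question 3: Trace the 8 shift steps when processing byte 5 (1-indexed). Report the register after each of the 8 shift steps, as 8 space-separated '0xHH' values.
Answer: 0xEB 0xD1 0xA5 0x4D 0x9A 0x33 0x66 0xCC

Derivation:
After byte 1 (0x47): reg=0xD2
After byte 2 (0x2B): reg=0xE1
After byte 3 (0x38): reg=0x01
After byte 4 (0x5E): reg=0x9A
Register before byte 5: 0x9A
After XOR with byte 0x6C: 0xF6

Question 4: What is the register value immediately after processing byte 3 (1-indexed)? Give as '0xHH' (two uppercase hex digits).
Answer: 0x01

Derivation:
After byte 1 (0x47): reg=0xD2
After byte 2 (0x2B): reg=0xE1
After byte 3 (0x38): reg=0x01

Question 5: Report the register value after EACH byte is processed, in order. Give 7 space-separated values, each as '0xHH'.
0xD2 0xE1 0x01 0x9A 0xCC 0x16 0xE3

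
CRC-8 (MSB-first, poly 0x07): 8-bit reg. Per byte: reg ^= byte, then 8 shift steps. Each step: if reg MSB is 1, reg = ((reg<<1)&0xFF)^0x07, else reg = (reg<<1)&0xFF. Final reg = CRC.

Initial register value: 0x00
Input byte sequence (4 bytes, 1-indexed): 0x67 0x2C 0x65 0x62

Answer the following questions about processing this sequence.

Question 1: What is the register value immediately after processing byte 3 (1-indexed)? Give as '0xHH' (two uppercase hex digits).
Answer: 0xBD

Derivation:
After byte 1 (0x67): reg=0x32
After byte 2 (0x2C): reg=0x5A
After byte 3 (0x65): reg=0xBD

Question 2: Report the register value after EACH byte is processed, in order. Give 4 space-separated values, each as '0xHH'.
0x32 0x5A 0xBD 0x13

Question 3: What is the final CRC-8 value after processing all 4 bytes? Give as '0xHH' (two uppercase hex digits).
After byte 1 (0x67): reg=0x32
After byte 2 (0x2C): reg=0x5A
After byte 3 (0x65): reg=0xBD
After byte 4 (0x62): reg=0x13

Answer: 0x13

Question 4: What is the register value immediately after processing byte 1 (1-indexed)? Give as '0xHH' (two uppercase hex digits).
After byte 1 (0x67): reg=0x32

Answer: 0x32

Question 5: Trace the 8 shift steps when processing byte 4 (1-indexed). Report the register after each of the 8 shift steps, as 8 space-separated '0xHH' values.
After byte 1 (0x67): reg=0x32
After byte 2 (0x2C): reg=0x5A
After byte 3 (0x65): reg=0xBD
Register before byte 4: 0xBD
After XOR with byte 0x62: 0xDF

Answer: 0xB9 0x75 0xEA 0xD3 0xA1 0x45 0x8A 0x13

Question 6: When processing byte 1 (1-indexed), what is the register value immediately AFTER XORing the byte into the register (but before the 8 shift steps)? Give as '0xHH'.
Register before byte 1: 0x00
Byte 1: 0x67
0x00 XOR 0x67 = 0x67

Answer: 0x67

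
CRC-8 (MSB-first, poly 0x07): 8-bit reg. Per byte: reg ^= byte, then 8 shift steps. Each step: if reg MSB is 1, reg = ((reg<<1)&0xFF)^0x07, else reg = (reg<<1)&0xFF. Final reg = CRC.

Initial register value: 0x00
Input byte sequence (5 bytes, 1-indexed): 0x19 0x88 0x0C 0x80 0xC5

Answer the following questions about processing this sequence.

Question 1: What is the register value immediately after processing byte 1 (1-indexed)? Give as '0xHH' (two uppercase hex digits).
After byte 1 (0x19): reg=0x4F

Answer: 0x4F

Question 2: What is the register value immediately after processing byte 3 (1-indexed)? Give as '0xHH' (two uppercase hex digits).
After byte 1 (0x19): reg=0x4F
After byte 2 (0x88): reg=0x5B
After byte 3 (0x0C): reg=0xA2

Answer: 0xA2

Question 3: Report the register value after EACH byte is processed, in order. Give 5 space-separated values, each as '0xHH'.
0x4F 0x5B 0xA2 0xEE 0xD1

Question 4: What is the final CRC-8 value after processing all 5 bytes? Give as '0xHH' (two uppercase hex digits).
Answer: 0xD1

Derivation:
After byte 1 (0x19): reg=0x4F
After byte 2 (0x88): reg=0x5B
After byte 3 (0x0C): reg=0xA2
After byte 4 (0x80): reg=0xEE
After byte 5 (0xC5): reg=0xD1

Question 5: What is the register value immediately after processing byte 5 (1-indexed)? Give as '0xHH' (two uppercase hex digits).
Answer: 0xD1

Derivation:
After byte 1 (0x19): reg=0x4F
After byte 2 (0x88): reg=0x5B
After byte 3 (0x0C): reg=0xA2
After byte 4 (0x80): reg=0xEE
After byte 5 (0xC5): reg=0xD1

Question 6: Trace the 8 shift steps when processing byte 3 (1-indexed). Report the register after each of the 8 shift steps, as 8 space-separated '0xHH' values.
After byte 1 (0x19): reg=0x4F
After byte 2 (0x88): reg=0x5B
Register before byte 3: 0x5B
After XOR with byte 0x0C: 0x57

Answer: 0xAE 0x5B 0xB6 0x6B 0xD6 0xAB 0x51 0xA2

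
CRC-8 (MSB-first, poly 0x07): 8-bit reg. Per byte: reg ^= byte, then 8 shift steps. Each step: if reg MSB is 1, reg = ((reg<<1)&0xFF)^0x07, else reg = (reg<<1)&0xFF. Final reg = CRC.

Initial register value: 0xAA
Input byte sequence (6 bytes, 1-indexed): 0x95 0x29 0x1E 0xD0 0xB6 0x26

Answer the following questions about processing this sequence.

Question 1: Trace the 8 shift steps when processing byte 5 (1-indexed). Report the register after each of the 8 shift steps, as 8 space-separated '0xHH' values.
After byte 1 (0x95): reg=0xBD
After byte 2 (0x29): reg=0xE5
After byte 3 (0x1E): reg=0xEF
After byte 4 (0xD0): reg=0xBD
Register before byte 5: 0xBD
After XOR with byte 0xB6: 0x0B

Answer: 0x16 0x2C 0x58 0xB0 0x67 0xCE 0x9B 0x31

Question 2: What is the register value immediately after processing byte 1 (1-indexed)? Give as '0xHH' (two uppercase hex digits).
After byte 1 (0x95): reg=0xBD

Answer: 0xBD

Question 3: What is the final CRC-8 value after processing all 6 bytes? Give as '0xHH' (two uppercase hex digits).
Answer: 0x65

Derivation:
After byte 1 (0x95): reg=0xBD
After byte 2 (0x29): reg=0xE5
After byte 3 (0x1E): reg=0xEF
After byte 4 (0xD0): reg=0xBD
After byte 5 (0xB6): reg=0x31
After byte 6 (0x26): reg=0x65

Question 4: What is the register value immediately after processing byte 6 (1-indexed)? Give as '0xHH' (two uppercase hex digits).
Answer: 0x65

Derivation:
After byte 1 (0x95): reg=0xBD
After byte 2 (0x29): reg=0xE5
After byte 3 (0x1E): reg=0xEF
After byte 4 (0xD0): reg=0xBD
After byte 5 (0xB6): reg=0x31
After byte 6 (0x26): reg=0x65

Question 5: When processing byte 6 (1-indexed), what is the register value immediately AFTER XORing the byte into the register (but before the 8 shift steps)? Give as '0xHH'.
Register before byte 6: 0x31
Byte 6: 0x26
0x31 XOR 0x26 = 0x17

Answer: 0x17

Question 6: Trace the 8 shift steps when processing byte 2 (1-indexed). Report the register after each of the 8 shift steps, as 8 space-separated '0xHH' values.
After byte 1 (0x95): reg=0xBD
Register before byte 2: 0xBD
After XOR with byte 0x29: 0x94

Answer: 0x2F 0x5E 0xBC 0x7F 0xFE 0xFB 0xF1 0xE5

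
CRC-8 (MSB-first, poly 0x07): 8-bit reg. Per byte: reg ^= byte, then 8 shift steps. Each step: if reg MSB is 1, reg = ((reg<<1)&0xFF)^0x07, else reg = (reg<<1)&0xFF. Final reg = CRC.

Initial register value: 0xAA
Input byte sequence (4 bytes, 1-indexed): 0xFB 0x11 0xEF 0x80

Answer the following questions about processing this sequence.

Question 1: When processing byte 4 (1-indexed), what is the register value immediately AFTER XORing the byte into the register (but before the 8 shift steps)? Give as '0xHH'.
Register before byte 4: 0x8E
Byte 4: 0x80
0x8E XOR 0x80 = 0x0E

Answer: 0x0E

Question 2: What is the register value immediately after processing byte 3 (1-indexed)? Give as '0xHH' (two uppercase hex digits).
Answer: 0x8E

Derivation:
After byte 1 (0xFB): reg=0xB0
After byte 2 (0x11): reg=0x6E
After byte 3 (0xEF): reg=0x8E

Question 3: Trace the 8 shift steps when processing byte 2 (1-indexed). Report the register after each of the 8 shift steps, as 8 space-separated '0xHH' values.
Answer: 0x45 0x8A 0x13 0x26 0x4C 0x98 0x37 0x6E

Derivation:
After byte 1 (0xFB): reg=0xB0
Register before byte 2: 0xB0
After XOR with byte 0x11: 0xA1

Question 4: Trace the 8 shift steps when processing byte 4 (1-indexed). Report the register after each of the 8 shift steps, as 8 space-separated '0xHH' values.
After byte 1 (0xFB): reg=0xB0
After byte 2 (0x11): reg=0x6E
After byte 3 (0xEF): reg=0x8E
Register before byte 4: 0x8E
After XOR with byte 0x80: 0x0E

Answer: 0x1C 0x38 0x70 0xE0 0xC7 0x89 0x15 0x2A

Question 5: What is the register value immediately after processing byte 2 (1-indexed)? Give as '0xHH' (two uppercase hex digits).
After byte 1 (0xFB): reg=0xB0
After byte 2 (0x11): reg=0x6E

Answer: 0x6E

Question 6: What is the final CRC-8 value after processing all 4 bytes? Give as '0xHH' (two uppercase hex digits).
Answer: 0x2A

Derivation:
After byte 1 (0xFB): reg=0xB0
After byte 2 (0x11): reg=0x6E
After byte 3 (0xEF): reg=0x8E
After byte 4 (0x80): reg=0x2A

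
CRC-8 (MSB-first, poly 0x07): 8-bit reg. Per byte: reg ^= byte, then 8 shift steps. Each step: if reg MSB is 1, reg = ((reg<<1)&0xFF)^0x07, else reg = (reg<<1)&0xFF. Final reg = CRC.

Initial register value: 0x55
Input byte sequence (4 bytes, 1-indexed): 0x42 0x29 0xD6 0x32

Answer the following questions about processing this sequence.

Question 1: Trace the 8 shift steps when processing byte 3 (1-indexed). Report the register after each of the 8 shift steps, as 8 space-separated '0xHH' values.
Answer: 0x6A 0xD4 0xAF 0x59 0xB2 0x63 0xC6 0x8B

Derivation:
After byte 1 (0x42): reg=0x65
After byte 2 (0x29): reg=0xE3
Register before byte 3: 0xE3
After XOR with byte 0xD6: 0x35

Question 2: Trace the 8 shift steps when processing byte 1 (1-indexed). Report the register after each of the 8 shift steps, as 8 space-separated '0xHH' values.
Answer: 0x2E 0x5C 0xB8 0x77 0xEE 0xDB 0xB1 0x65

Derivation:
Register before byte 1: 0x55
After XOR with byte 0x42: 0x17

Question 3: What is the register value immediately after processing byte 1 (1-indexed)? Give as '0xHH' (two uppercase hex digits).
Answer: 0x65

Derivation:
After byte 1 (0x42): reg=0x65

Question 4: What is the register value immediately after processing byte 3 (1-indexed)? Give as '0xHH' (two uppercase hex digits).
After byte 1 (0x42): reg=0x65
After byte 2 (0x29): reg=0xE3
After byte 3 (0xD6): reg=0x8B

Answer: 0x8B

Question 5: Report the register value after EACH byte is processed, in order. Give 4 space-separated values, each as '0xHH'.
0x65 0xE3 0x8B 0x26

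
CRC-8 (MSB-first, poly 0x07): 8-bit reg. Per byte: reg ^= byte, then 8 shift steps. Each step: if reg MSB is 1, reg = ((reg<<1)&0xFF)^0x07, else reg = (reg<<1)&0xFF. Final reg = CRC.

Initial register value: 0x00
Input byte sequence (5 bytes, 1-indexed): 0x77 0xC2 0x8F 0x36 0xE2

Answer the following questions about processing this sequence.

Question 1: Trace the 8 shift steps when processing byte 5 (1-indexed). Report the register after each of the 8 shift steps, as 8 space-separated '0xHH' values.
Answer: 0x3C 0x78 0xF0 0xE7 0xC9 0x95 0x2D 0x5A

Derivation:
After byte 1 (0x77): reg=0x42
After byte 2 (0xC2): reg=0x89
After byte 3 (0x8F): reg=0x12
After byte 4 (0x36): reg=0xFC
Register before byte 5: 0xFC
After XOR with byte 0xE2: 0x1E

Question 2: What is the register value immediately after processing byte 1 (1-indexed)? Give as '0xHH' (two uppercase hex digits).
Answer: 0x42

Derivation:
After byte 1 (0x77): reg=0x42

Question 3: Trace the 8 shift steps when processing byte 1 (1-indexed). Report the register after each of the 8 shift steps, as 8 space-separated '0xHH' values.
Answer: 0xEE 0xDB 0xB1 0x65 0xCA 0x93 0x21 0x42

Derivation:
Register before byte 1: 0x00
After XOR with byte 0x77: 0x77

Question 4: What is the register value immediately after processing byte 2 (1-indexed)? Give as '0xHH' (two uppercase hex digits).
Answer: 0x89

Derivation:
After byte 1 (0x77): reg=0x42
After byte 2 (0xC2): reg=0x89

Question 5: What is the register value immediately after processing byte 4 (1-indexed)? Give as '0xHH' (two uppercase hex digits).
Answer: 0xFC

Derivation:
After byte 1 (0x77): reg=0x42
After byte 2 (0xC2): reg=0x89
After byte 3 (0x8F): reg=0x12
After byte 4 (0x36): reg=0xFC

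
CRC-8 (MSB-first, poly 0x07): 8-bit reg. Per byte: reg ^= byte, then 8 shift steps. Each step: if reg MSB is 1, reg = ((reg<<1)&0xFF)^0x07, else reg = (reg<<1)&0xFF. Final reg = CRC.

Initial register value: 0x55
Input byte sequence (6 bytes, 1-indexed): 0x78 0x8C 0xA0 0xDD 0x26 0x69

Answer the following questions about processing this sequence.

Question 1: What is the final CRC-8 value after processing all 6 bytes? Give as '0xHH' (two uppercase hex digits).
After byte 1 (0x78): reg=0xC3
After byte 2 (0x8C): reg=0xEA
After byte 3 (0xA0): reg=0xF1
After byte 4 (0xDD): reg=0xC4
After byte 5 (0x26): reg=0xA0
After byte 6 (0x69): reg=0x71

Answer: 0x71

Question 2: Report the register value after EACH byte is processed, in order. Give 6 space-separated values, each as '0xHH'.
0xC3 0xEA 0xF1 0xC4 0xA0 0x71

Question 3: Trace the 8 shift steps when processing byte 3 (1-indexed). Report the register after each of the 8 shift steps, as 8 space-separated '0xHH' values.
After byte 1 (0x78): reg=0xC3
After byte 2 (0x8C): reg=0xEA
Register before byte 3: 0xEA
After XOR with byte 0xA0: 0x4A

Answer: 0x94 0x2F 0x5E 0xBC 0x7F 0xFE 0xFB 0xF1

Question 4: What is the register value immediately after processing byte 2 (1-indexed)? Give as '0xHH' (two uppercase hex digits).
After byte 1 (0x78): reg=0xC3
After byte 2 (0x8C): reg=0xEA

Answer: 0xEA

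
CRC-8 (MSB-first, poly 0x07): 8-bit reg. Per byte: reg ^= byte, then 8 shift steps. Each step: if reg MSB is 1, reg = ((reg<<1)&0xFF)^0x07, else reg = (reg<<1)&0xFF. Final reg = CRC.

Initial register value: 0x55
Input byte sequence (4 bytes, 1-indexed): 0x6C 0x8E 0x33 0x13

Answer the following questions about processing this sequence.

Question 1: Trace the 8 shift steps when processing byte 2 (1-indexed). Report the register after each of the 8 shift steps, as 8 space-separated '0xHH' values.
After byte 1 (0x6C): reg=0xAF
Register before byte 2: 0xAF
After XOR with byte 0x8E: 0x21

Answer: 0x42 0x84 0x0F 0x1E 0x3C 0x78 0xF0 0xE7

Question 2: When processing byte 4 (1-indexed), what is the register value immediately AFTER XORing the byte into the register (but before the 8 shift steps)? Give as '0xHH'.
Answer: 0x31

Derivation:
Register before byte 4: 0x22
Byte 4: 0x13
0x22 XOR 0x13 = 0x31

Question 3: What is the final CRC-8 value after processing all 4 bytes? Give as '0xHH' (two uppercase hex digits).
After byte 1 (0x6C): reg=0xAF
After byte 2 (0x8E): reg=0xE7
After byte 3 (0x33): reg=0x22
After byte 4 (0x13): reg=0x97

Answer: 0x97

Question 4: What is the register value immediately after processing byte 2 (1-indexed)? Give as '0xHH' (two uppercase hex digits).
After byte 1 (0x6C): reg=0xAF
After byte 2 (0x8E): reg=0xE7

Answer: 0xE7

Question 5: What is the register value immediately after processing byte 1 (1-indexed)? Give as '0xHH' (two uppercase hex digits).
After byte 1 (0x6C): reg=0xAF

Answer: 0xAF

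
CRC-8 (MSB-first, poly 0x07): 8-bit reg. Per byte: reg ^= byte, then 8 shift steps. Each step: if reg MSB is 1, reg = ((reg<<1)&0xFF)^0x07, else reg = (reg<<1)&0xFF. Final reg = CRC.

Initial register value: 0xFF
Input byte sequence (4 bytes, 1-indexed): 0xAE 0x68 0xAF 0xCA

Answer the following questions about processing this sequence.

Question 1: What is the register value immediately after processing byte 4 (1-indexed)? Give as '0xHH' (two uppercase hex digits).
Answer: 0xDD

Derivation:
After byte 1 (0xAE): reg=0xB0
After byte 2 (0x68): reg=0x06
After byte 3 (0xAF): reg=0x56
After byte 4 (0xCA): reg=0xDD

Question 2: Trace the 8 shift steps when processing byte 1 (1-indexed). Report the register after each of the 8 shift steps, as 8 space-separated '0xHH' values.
Register before byte 1: 0xFF
After XOR with byte 0xAE: 0x51

Answer: 0xA2 0x43 0x86 0x0B 0x16 0x2C 0x58 0xB0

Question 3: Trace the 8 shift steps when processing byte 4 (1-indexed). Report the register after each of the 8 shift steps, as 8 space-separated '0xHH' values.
Answer: 0x3F 0x7E 0xFC 0xFF 0xF9 0xF5 0xED 0xDD

Derivation:
After byte 1 (0xAE): reg=0xB0
After byte 2 (0x68): reg=0x06
After byte 3 (0xAF): reg=0x56
Register before byte 4: 0x56
After XOR with byte 0xCA: 0x9C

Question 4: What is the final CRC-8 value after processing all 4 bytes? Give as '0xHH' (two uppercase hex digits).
After byte 1 (0xAE): reg=0xB0
After byte 2 (0x68): reg=0x06
After byte 3 (0xAF): reg=0x56
After byte 4 (0xCA): reg=0xDD

Answer: 0xDD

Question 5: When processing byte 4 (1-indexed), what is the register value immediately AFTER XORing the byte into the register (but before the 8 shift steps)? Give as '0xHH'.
Answer: 0x9C

Derivation:
Register before byte 4: 0x56
Byte 4: 0xCA
0x56 XOR 0xCA = 0x9C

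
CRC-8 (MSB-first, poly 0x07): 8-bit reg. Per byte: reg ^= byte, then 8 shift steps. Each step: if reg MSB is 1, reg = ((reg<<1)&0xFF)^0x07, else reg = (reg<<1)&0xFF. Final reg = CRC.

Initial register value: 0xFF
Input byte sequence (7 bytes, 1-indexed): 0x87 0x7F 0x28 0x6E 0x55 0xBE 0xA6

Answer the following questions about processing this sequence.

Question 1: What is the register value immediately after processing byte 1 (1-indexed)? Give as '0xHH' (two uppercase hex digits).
Answer: 0x6F

Derivation:
After byte 1 (0x87): reg=0x6F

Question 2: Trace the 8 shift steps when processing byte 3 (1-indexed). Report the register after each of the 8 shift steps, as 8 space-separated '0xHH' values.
After byte 1 (0x87): reg=0x6F
After byte 2 (0x7F): reg=0x70
Register before byte 3: 0x70
After XOR with byte 0x28: 0x58

Answer: 0xB0 0x67 0xCE 0x9B 0x31 0x62 0xC4 0x8F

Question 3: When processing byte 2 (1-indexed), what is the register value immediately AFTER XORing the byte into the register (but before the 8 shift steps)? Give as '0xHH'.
Answer: 0x10

Derivation:
Register before byte 2: 0x6F
Byte 2: 0x7F
0x6F XOR 0x7F = 0x10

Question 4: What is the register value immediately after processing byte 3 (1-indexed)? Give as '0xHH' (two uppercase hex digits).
Answer: 0x8F

Derivation:
After byte 1 (0x87): reg=0x6F
After byte 2 (0x7F): reg=0x70
After byte 3 (0x28): reg=0x8F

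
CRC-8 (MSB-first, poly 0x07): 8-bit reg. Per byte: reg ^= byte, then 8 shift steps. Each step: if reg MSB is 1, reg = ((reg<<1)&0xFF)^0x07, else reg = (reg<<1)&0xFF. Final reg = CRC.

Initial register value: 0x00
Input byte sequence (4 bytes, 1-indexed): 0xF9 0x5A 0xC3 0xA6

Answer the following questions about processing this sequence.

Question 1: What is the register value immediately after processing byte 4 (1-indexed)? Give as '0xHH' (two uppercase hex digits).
Answer: 0xAF

Derivation:
After byte 1 (0xF9): reg=0xE1
After byte 2 (0x5A): reg=0x28
After byte 3 (0xC3): reg=0x9F
After byte 4 (0xA6): reg=0xAF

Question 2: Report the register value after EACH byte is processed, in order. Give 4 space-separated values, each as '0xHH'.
0xE1 0x28 0x9F 0xAF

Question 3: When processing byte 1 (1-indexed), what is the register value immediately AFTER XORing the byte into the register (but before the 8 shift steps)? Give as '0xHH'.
Register before byte 1: 0x00
Byte 1: 0xF9
0x00 XOR 0xF9 = 0xF9

Answer: 0xF9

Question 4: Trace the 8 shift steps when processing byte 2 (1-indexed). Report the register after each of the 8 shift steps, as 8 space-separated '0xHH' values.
After byte 1 (0xF9): reg=0xE1
Register before byte 2: 0xE1
After XOR with byte 0x5A: 0xBB

Answer: 0x71 0xE2 0xC3 0x81 0x05 0x0A 0x14 0x28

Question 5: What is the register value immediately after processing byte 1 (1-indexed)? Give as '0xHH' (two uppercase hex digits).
After byte 1 (0xF9): reg=0xE1

Answer: 0xE1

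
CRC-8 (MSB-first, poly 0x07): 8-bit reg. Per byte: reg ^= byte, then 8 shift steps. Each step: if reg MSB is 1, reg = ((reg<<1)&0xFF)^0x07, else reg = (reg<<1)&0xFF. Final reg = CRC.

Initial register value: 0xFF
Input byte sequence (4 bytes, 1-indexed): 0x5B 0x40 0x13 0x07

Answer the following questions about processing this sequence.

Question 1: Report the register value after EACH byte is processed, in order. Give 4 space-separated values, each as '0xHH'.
0x75 0x8B 0xC1 0x5C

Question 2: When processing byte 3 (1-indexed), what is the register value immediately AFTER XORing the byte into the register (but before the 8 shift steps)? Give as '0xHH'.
Answer: 0x98

Derivation:
Register before byte 3: 0x8B
Byte 3: 0x13
0x8B XOR 0x13 = 0x98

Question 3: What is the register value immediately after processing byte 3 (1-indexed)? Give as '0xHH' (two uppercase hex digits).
After byte 1 (0x5B): reg=0x75
After byte 2 (0x40): reg=0x8B
After byte 3 (0x13): reg=0xC1

Answer: 0xC1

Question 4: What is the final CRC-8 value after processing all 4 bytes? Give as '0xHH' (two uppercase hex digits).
Answer: 0x5C

Derivation:
After byte 1 (0x5B): reg=0x75
After byte 2 (0x40): reg=0x8B
After byte 3 (0x13): reg=0xC1
After byte 4 (0x07): reg=0x5C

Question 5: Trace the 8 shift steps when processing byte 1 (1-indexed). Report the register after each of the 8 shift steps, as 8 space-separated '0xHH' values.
Answer: 0x4F 0x9E 0x3B 0x76 0xEC 0xDF 0xB9 0x75

Derivation:
Register before byte 1: 0xFF
After XOR with byte 0x5B: 0xA4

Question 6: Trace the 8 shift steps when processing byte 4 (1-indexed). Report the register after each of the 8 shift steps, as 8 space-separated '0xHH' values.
After byte 1 (0x5B): reg=0x75
After byte 2 (0x40): reg=0x8B
After byte 3 (0x13): reg=0xC1
Register before byte 4: 0xC1
After XOR with byte 0x07: 0xC6

Answer: 0x8B 0x11 0x22 0x44 0x88 0x17 0x2E 0x5C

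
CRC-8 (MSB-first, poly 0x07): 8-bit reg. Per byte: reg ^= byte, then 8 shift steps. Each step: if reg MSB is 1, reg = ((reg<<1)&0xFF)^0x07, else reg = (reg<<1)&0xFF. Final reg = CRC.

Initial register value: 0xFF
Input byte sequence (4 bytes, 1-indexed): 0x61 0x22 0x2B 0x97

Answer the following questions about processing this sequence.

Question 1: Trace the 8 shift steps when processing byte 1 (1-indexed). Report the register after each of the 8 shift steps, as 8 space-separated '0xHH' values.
Answer: 0x3B 0x76 0xEC 0xDF 0xB9 0x75 0xEA 0xD3

Derivation:
Register before byte 1: 0xFF
After XOR with byte 0x61: 0x9E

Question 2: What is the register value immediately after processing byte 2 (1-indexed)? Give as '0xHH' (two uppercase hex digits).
Answer: 0xD9

Derivation:
After byte 1 (0x61): reg=0xD3
After byte 2 (0x22): reg=0xD9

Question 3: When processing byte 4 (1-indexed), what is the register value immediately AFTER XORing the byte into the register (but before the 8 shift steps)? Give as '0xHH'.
Answer: 0x47

Derivation:
Register before byte 4: 0xD0
Byte 4: 0x97
0xD0 XOR 0x97 = 0x47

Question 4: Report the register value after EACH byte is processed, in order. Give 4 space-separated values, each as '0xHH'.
0xD3 0xD9 0xD0 0xD2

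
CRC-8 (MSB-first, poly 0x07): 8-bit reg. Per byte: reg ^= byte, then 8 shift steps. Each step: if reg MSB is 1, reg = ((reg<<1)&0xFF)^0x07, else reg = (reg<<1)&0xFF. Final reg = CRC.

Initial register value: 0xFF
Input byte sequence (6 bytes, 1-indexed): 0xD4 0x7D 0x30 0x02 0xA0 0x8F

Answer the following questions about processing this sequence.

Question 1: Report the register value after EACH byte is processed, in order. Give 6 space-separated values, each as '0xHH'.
0xD1 0x4D 0x74 0x45 0xB5 0xA6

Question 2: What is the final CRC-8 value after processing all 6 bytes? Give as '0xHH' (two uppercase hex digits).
Answer: 0xA6

Derivation:
After byte 1 (0xD4): reg=0xD1
After byte 2 (0x7D): reg=0x4D
After byte 3 (0x30): reg=0x74
After byte 4 (0x02): reg=0x45
After byte 5 (0xA0): reg=0xB5
After byte 6 (0x8F): reg=0xA6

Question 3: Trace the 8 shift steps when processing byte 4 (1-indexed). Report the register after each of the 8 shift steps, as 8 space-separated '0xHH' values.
Answer: 0xEC 0xDF 0xB9 0x75 0xEA 0xD3 0xA1 0x45

Derivation:
After byte 1 (0xD4): reg=0xD1
After byte 2 (0x7D): reg=0x4D
After byte 3 (0x30): reg=0x74
Register before byte 4: 0x74
After XOR with byte 0x02: 0x76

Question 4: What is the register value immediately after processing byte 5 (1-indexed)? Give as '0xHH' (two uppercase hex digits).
After byte 1 (0xD4): reg=0xD1
After byte 2 (0x7D): reg=0x4D
After byte 3 (0x30): reg=0x74
After byte 4 (0x02): reg=0x45
After byte 5 (0xA0): reg=0xB5

Answer: 0xB5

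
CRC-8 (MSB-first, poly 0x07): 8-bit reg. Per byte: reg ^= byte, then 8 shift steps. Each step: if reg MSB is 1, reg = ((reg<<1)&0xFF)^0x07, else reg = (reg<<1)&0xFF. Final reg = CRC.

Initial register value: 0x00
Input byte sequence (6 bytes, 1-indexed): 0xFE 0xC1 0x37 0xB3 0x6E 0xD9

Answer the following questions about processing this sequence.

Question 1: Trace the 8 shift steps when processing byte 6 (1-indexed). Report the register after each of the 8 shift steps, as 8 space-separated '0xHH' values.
After byte 1 (0xFE): reg=0xF4
After byte 2 (0xC1): reg=0x8B
After byte 3 (0x37): reg=0x3D
After byte 4 (0xB3): reg=0xA3
After byte 5 (0x6E): reg=0x6D
Register before byte 6: 0x6D
After XOR with byte 0xD9: 0xB4

Answer: 0x6F 0xDE 0xBB 0x71 0xE2 0xC3 0x81 0x05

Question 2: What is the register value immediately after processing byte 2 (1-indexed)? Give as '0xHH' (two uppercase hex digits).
Answer: 0x8B

Derivation:
After byte 1 (0xFE): reg=0xF4
After byte 2 (0xC1): reg=0x8B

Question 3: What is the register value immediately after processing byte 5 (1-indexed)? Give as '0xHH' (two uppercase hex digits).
Answer: 0x6D

Derivation:
After byte 1 (0xFE): reg=0xF4
After byte 2 (0xC1): reg=0x8B
After byte 3 (0x37): reg=0x3D
After byte 4 (0xB3): reg=0xA3
After byte 5 (0x6E): reg=0x6D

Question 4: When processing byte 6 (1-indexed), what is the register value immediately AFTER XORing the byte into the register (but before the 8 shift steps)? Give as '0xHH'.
Answer: 0xB4

Derivation:
Register before byte 6: 0x6D
Byte 6: 0xD9
0x6D XOR 0xD9 = 0xB4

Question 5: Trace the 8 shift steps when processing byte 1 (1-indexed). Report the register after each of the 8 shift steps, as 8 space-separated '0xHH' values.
Answer: 0xFB 0xF1 0xE5 0xCD 0x9D 0x3D 0x7A 0xF4

Derivation:
Register before byte 1: 0x00
After XOR with byte 0xFE: 0xFE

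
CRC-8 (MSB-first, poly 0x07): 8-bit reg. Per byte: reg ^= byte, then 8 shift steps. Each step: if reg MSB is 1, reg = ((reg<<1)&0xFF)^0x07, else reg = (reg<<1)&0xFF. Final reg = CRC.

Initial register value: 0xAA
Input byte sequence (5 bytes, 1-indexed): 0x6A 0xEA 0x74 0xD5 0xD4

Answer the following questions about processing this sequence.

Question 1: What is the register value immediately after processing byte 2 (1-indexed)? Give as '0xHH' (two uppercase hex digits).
After byte 1 (0x6A): reg=0x4E
After byte 2 (0xEA): reg=0x75

Answer: 0x75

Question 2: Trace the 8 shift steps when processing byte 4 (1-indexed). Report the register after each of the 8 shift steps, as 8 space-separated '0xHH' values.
After byte 1 (0x6A): reg=0x4E
After byte 2 (0xEA): reg=0x75
After byte 3 (0x74): reg=0x07
Register before byte 4: 0x07
After XOR with byte 0xD5: 0xD2

Answer: 0xA3 0x41 0x82 0x03 0x06 0x0C 0x18 0x30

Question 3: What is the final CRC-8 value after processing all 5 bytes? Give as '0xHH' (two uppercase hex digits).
After byte 1 (0x6A): reg=0x4E
After byte 2 (0xEA): reg=0x75
After byte 3 (0x74): reg=0x07
After byte 4 (0xD5): reg=0x30
After byte 5 (0xD4): reg=0xB2

Answer: 0xB2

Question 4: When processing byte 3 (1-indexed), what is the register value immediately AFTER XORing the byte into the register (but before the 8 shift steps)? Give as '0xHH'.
Answer: 0x01

Derivation:
Register before byte 3: 0x75
Byte 3: 0x74
0x75 XOR 0x74 = 0x01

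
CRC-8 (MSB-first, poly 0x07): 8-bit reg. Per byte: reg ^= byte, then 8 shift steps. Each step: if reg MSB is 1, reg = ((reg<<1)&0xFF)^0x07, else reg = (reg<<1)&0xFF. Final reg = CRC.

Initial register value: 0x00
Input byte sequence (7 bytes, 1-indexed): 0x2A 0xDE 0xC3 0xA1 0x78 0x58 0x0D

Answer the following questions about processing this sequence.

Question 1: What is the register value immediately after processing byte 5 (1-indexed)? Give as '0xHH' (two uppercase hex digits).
Answer: 0xE2

Derivation:
After byte 1 (0x2A): reg=0xD6
After byte 2 (0xDE): reg=0x38
After byte 3 (0xC3): reg=0xEF
After byte 4 (0xA1): reg=0xED
After byte 5 (0x78): reg=0xE2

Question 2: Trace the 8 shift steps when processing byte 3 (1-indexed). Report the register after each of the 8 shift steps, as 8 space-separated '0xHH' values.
Answer: 0xF1 0xE5 0xCD 0x9D 0x3D 0x7A 0xF4 0xEF

Derivation:
After byte 1 (0x2A): reg=0xD6
After byte 2 (0xDE): reg=0x38
Register before byte 3: 0x38
After XOR with byte 0xC3: 0xFB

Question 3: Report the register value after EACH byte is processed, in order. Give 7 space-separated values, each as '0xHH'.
0xD6 0x38 0xEF 0xED 0xE2 0x2F 0xEE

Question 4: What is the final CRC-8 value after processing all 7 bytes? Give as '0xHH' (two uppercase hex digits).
Answer: 0xEE

Derivation:
After byte 1 (0x2A): reg=0xD6
After byte 2 (0xDE): reg=0x38
After byte 3 (0xC3): reg=0xEF
After byte 4 (0xA1): reg=0xED
After byte 5 (0x78): reg=0xE2
After byte 6 (0x58): reg=0x2F
After byte 7 (0x0D): reg=0xEE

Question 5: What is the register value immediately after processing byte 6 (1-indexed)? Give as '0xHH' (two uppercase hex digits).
Answer: 0x2F

Derivation:
After byte 1 (0x2A): reg=0xD6
After byte 2 (0xDE): reg=0x38
After byte 3 (0xC3): reg=0xEF
After byte 4 (0xA1): reg=0xED
After byte 5 (0x78): reg=0xE2
After byte 6 (0x58): reg=0x2F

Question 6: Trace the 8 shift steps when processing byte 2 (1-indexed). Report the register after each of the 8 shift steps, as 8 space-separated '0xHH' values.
Answer: 0x10 0x20 0x40 0x80 0x07 0x0E 0x1C 0x38

Derivation:
After byte 1 (0x2A): reg=0xD6
Register before byte 2: 0xD6
After XOR with byte 0xDE: 0x08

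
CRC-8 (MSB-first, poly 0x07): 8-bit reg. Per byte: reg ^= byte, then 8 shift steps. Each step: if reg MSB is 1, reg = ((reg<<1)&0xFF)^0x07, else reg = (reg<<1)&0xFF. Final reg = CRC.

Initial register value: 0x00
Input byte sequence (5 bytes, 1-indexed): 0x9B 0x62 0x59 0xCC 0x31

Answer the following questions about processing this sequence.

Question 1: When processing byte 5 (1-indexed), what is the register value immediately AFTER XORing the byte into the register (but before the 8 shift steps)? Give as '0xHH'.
Register before byte 5: 0x14
Byte 5: 0x31
0x14 XOR 0x31 = 0x25

Answer: 0x25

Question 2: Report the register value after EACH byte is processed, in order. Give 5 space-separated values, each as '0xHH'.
0xC8 0x5F 0x12 0x14 0xFB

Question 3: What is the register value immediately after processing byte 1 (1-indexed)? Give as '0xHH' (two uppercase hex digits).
Answer: 0xC8

Derivation:
After byte 1 (0x9B): reg=0xC8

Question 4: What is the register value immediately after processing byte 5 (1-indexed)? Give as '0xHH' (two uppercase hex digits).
After byte 1 (0x9B): reg=0xC8
After byte 2 (0x62): reg=0x5F
After byte 3 (0x59): reg=0x12
After byte 4 (0xCC): reg=0x14
After byte 5 (0x31): reg=0xFB

Answer: 0xFB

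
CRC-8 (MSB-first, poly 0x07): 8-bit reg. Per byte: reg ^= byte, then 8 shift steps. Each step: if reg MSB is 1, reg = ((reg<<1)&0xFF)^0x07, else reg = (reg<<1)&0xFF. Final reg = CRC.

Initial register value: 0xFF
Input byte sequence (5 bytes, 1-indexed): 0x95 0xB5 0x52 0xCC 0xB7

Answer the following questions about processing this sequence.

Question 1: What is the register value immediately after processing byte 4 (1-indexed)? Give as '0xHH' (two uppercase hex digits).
After byte 1 (0x95): reg=0x11
After byte 2 (0xB5): reg=0x75
After byte 3 (0x52): reg=0xF5
After byte 4 (0xCC): reg=0xAF

Answer: 0xAF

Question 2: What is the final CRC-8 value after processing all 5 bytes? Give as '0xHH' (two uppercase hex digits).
After byte 1 (0x95): reg=0x11
After byte 2 (0xB5): reg=0x75
After byte 3 (0x52): reg=0xF5
After byte 4 (0xCC): reg=0xAF
After byte 5 (0xB7): reg=0x48

Answer: 0x48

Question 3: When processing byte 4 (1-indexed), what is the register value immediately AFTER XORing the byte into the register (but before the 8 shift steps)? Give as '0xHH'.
Answer: 0x39

Derivation:
Register before byte 4: 0xF5
Byte 4: 0xCC
0xF5 XOR 0xCC = 0x39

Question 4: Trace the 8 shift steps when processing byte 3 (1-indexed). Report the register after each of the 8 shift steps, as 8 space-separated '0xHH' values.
Answer: 0x4E 0x9C 0x3F 0x7E 0xFC 0xFF 0xF9 0xF5

Derivation:
After byte 1 (0x95): reg=0x11
After byte 2 (0xB5): reg=0x75
Register before byte 3: 0x75
After XOR with byte 0x52: 0x27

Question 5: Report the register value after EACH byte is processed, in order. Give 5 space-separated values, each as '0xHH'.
0x11 0x75 0xF5 0xAF 0x48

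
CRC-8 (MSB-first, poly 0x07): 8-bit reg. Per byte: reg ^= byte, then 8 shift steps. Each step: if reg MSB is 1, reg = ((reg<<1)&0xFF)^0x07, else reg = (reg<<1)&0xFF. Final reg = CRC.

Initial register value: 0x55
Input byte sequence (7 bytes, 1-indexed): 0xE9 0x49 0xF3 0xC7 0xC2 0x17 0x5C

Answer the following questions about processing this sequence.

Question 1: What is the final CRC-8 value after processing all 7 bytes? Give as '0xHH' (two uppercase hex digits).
After byte 1 (0xE9): reg=0x3D
After byte 2 (0x49): reg=0x4B
After byte 3 (0xF3): reg=0x21
After byte 4 (0xC7): reg=0xBC
After byte 5 (0xC2): reg=0x7D
After byte 6 (0x17): reg=0x11
After byte 7 (0x5C): reg=0xE4

Answer: 0xE4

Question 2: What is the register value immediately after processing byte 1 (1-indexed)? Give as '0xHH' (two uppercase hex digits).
After byte 1 (0xE9): reg=0x3D

Answer: 0x3D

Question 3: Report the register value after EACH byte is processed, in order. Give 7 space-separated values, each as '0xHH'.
0x3D 0x4B 0x21 0xBC 0x7D 0x11 0xE4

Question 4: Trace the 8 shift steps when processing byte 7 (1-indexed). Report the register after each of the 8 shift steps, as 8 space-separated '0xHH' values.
Answer: 0x9A 0x33 0x66 0xCC 0x9F 0x39 0x72 0xE4

Derivation:
After byte 1 (0xE9): reg=0x3D
After byte 2 (0x49): reg=0x4B
After byte 3 (0xF3): reg=0x21
After byte 4 (0xC7): reg=0xBC
After byte 5 (0xC2): reg=0x7D
After byte 6 (0x17): reg=0x11
Register before byte 7: 0x11
After XOR with byte 0x5C: 0x4D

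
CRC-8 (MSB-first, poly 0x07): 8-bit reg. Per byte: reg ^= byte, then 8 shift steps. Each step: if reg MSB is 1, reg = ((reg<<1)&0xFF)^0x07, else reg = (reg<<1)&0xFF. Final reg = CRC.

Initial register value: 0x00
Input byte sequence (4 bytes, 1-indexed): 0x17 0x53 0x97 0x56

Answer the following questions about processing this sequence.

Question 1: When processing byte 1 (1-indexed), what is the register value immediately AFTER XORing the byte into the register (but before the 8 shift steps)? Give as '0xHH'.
Register before byte 1: 0x00
Byte 1: 0x17
0x00 XOR 0x17 = 0x17

Answer: 0x17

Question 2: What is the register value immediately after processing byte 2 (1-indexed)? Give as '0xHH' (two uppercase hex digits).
After byte 1 (0x17): reg=0x65
After byte 2 (0x53): reg=0x82

Answer: 0x82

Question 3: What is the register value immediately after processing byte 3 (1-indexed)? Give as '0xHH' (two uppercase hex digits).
After byte 1 (0x17): reg=0x65
After byte 2 (0x53): reg=0x82
After byte 3 (0x97): reg=0x6B

Answer: 0x6B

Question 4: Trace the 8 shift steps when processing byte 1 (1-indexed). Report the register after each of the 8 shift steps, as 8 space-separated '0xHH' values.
Answer: 0x2E 0x5C 0xB8 0x77 0xEE 0xDB 0xB1 0x65

Derivation:
Register before byte 1: 0x00
After XOR with byte 0x17: 0x17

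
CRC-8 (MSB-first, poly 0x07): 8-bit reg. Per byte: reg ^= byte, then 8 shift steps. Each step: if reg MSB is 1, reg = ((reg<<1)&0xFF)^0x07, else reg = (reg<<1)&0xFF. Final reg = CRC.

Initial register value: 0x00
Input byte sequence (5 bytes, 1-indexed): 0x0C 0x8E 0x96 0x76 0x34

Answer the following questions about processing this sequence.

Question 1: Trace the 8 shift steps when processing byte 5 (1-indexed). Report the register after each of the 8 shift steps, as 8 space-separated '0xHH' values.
Answer: 0x42 0x84 0x0F 0x1E 0x3C 0x78 0xF0 0xE7

Derivation:
After byte 1 (0x0C): reg=0x24
After byte 2 (0x8E): reg=0x5F
After byte 3 (0x96): reg=0x71
After byte 4 (0x76): reg=0x15
Register before byte 5: 0x15
After XOR with byte 0x34: 0x21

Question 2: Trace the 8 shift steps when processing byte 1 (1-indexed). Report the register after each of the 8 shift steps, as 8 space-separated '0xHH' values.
Answer: 0x18 0x30 0x60 0xC0 0x87 0x09 0x12 0x24

Derivation:
Register before byte 1: 0x00
After XOR with byte 0x0C: 0x0C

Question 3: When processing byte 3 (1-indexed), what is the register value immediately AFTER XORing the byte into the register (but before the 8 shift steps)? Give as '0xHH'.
Register before byte 3: 0x5F
Byte 3: 0x96
0x5F XOR 0x96 = 0xC9

Answer: 0xC9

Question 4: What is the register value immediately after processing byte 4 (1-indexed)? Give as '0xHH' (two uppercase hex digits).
After byte 1 (0x0C): reg=0x24
After byte 2 (0x8E): reg=0x5F
After byte 3 (0x96): reg=0x71
After byte 4 (0x76): reg=0x15

Answer: 0x15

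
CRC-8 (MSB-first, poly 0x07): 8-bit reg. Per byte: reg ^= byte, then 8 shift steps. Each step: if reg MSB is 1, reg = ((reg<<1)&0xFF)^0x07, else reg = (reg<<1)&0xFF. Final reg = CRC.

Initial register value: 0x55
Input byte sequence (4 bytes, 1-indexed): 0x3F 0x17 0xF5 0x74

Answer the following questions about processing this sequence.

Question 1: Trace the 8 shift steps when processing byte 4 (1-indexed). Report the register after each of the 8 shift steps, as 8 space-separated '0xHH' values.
After byte 1 (0x3F): reg=0x11
After byte 2 (0x17): reg=0x12
After byte 3 (0xF5): reg=0xBB
Register before byte 4: 0xBB
After XOR with byte 0x74: 0xCF

Answer: 0x99 0x35 0x6A 0xD4 0xAF 0x59 0xB2 0x63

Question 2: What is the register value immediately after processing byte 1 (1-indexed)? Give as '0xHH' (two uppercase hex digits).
Answer: 0x11

Derivation:
After byte 1 (0x3F): reg=0x11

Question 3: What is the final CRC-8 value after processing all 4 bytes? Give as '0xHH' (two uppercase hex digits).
After byte 1 (0x3F): reg=0x11
After byte 2 (0x17): reg=0x12
After byte 3 (0xF5): reg=0xBB
After byte 4 (0x74): reg=0x63

Answer: 0x63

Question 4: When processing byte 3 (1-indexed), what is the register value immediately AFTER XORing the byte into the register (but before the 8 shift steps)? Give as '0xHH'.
Register before byte 3: 0x12
Byte 3: 0xF5
0x12 XOR 0xF5 = 0xE7

Answer: 0xE7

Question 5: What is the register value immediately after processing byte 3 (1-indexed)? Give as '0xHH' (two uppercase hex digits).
After byte 1 (0x3F): reg=0x11
After byte 2 (0x17): reg=0x12
After byte 3 (0xF5): reg=0xBB

Answer: 0xBB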